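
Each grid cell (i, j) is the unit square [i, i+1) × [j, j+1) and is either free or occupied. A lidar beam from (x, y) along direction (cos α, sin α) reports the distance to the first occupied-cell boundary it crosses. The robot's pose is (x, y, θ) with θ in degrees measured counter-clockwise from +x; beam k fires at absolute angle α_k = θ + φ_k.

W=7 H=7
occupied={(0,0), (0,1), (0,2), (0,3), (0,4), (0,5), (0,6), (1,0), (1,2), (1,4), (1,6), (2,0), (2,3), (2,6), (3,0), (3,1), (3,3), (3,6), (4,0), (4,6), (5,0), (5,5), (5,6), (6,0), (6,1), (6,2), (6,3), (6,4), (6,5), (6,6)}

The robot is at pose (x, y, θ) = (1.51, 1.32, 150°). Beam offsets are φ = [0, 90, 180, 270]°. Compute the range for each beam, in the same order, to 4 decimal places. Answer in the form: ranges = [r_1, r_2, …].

beam 1: φ=0°, α=150°
  dir = (cos 150°, sin 150°) = (-0.8660, 0.5000); from cell (1,1)
  next x-line at t=0.5889, next y-line at t=1.3600; Δt_x=1.1547, Δt_y=2.0000
    x: enter (0,1) at t=0.5889 ← occupied
  → r_1 = 0.5889
beam 2: φ=90°, α=240°
  dir = (cos 240°, sin 240°) = (-0.5000, -0.8660); from cell (1,1)
  next x-line at t=1.0200, next y-line at t=0.3695; Δt_x=2.0000, Δt_y=1.1547
    y: enter (1,0) at t=0.3695 ← occupied
  → r_2 = 0.3695
beam 3: φ=180°, α=330°
  dir = (cos 330°, sin 330°) = (0.8660, -0.5000); from cell (1,1)
  next x-line at t=0.5658, next y-line at t=0.6400; Δt_x=1.1547, Δt_y=2.0000
    x: enter (2,1) at t=0.5658
    y: enter (2,0) at t=0.6400 ← occupied
  → r_3 = 0.6400
beam 4: φ=270°, α=60°
  dir = (cos 60°, sin 60°) = (0.5000, 0.8660); from cell (1,1)
  next x-line at t=0.9800, next y-line at t=0.7852; Δt_x=2.0000, Δt_y=1.1547
    y: enter (1,2) at t=0.7852 ← occupied
  → r_4 = 0.7852

ranges = [0.5889, 0.3695, 0.6400, 0.7852]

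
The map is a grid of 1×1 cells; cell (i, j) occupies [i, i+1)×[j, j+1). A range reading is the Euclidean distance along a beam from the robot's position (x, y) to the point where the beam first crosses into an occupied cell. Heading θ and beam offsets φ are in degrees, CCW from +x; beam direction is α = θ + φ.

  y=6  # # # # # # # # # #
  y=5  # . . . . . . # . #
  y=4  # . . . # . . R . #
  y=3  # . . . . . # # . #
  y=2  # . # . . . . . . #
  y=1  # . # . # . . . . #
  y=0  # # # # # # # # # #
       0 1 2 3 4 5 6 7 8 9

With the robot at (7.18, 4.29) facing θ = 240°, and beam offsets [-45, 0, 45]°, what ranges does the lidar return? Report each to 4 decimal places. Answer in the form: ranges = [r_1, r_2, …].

beam 1: φ=-45°, α=195°
  d=(-0.9659,-0.2588)  start (7,4)  tX=0.1863 tY=1.1205  stride 1/|dx|=1.0353 1/|dy|=3.8637
    cross x-line → (6,4), t=0.1863
    cross y-line → (6,3), t=1.1205 (wall)
  → r_1 = 1.1205
beam 2: φ=0°, α=240°
  d=(-0.5000,-0.8660)  start (7,4)  tX=0.3600 tY=0.3349  stride 1/|dx|=2.0000 1/|dy|=1.1547
    cross y-line → (7,3), t=0.3349 (wall)
  → r_2 = 0.3349
beam 3: φ=45°, α=285°
  d=(0.2588,-0.9659)  start (7,4)  tX=3.1682 tY=0.3002  stride 1/|dx|=3.8637 1/|dy|=1.0353
    cross y-line → (7,3), t=0.3002 (wall)
  → r_3 = 0.3002

ranges = [1.1205, 0.3349, 0.3002]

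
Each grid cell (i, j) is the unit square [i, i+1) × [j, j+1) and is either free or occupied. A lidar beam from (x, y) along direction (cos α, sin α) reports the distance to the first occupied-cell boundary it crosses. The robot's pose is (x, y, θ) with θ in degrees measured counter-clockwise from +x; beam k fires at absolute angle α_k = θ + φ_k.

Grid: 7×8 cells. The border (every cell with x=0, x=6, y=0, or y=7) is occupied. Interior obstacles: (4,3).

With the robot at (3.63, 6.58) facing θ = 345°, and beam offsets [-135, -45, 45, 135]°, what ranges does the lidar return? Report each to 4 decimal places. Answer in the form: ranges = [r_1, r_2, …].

ranges = [3.0369, 4.7400, 0.8400, 0.4850]

beam 1: φ=-135°, α=210°
  direction (-0.8660, -0.5000); cell (3,6); t to first gridline: x 0.7275, y 1.1600 (then +1.1547 / +2.0000)
    (2,6) via x @ 0.7275
    (2,5) via y @ 1.1600
    (1,5) via x @ 1.8822
    (0,5) via x @ 3.0369  # hit
  → r_1 = 3.0369
beam 2: φ=-45°, α=300°
  direction (0.5000, -0.8660); cell (3,6); t to first gridline: x 0.7400, y 0.6697 (then +2.0000 / +1.1547)
    (3,5) via y @ 0.6697
    (4,5) via x @ 0.7400
    (4,4) via y @ 1.8244
    (5,4) via x @ 2.7400
    (5,3) via y @ 2.9791
    (5,2) via y @ 4.1338
    (6,2) via x @ 4.7400  # hit
  → r_2 = 4.7400
beam 3: φ=45°, α=30°
  direction (0.8660, 0.5000); cell (3,6); t to first gridline: x 0.4272, y 0.8400 (then +1.1547 / +2.0000)
    (4,6) via x @ 0.4272
    (4,7) via y @ 0.8400  # hit
  → r_3 = 0.8400
beam 4: φ=135°, α=120°
  direction (-0.5000, 0.8660); cell (3,6); t to first gridline: x 1.2600, y 0.4850 (then +2.0000 / +1.1547)
    (3,7) via y @ 0.4850  # hit
  → r_4 = 0.4850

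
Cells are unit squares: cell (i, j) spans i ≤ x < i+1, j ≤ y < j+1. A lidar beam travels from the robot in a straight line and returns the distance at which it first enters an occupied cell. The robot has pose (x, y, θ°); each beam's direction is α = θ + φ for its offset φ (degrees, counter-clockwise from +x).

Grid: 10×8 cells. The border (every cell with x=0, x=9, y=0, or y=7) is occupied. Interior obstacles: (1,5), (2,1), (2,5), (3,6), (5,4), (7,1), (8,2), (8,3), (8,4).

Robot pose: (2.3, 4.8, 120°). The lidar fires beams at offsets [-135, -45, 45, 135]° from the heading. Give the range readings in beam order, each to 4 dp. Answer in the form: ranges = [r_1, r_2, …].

ranges = [2.7952, 0.2071, 0.7727, 3.9340]

beam 1: φ=-135°, α=345°
  d=(0.9659,-0.2588)  start (2,4)  tX=0.7247 tY=3.0910  stride 1/|dx|=1.0353 1/|dy|=3.8637
    cross x-line → (3,4), t=0.7247
    cross x-line → (4,4), t=1.7600
    cross x-line → (5,4), t=2.7952 (wall)
  → r_1 = 2.7952
beam 2: φ=-45°, α=75°
  d=(0.2588,0.9659)  start (2,4)  tX=2.7046 tY=0.2071  stride 1/|dx|=3.8637 1/|dy|=1.0353
    cross y-line → (2,5), t=0.2071 (wall)
  → r_2 = 0.2071
beam 3: φ=45°, α=165°
  d=(-0.9659,0.2588)  start (2,4)  tX=0.3106 tY=0.7727  stride 1/|dx|=1.0353 1/|dy|=3.8637
    cross x-line → (1,4), t=0.3106
    cross y-line → (1,5), t=0.7727 (wall)
  → r_3 = 0.7727
beam 4: φ=135°, α=255°
  d=(-0.2588,-0.9659)  start (2,4)  tX=1.1591 tY=0.8282  stride 1/|dx|=3.8637 1/|dy|=1.0353
    cross y-line → (2,3), t=0.8282
    cross x-line → (1,3), t=1.1591
    cross y-line → (1,2), t=1.8635
    cross y-line → (1,1), t=2.8988
    cross y-line → (1,0), t=3.9340 (wall)
  → r_4 = 3.9340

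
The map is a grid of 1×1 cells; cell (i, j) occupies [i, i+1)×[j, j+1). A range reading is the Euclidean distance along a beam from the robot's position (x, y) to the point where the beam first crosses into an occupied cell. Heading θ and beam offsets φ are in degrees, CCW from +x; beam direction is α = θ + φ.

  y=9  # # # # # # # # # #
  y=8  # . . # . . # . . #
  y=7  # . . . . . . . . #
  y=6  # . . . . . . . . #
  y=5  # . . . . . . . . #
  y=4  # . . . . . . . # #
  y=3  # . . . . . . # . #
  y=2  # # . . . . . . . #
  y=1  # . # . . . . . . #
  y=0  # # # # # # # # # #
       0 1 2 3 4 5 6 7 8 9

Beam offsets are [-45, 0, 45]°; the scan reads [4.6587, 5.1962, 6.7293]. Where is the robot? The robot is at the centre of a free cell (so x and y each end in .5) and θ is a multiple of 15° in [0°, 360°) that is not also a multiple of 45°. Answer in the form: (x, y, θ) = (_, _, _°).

(x, y, θ) = (7.5, 4.5, 120°)

Candidates: 58 free-cell centres × 16 headings = 928 poses. Raycast each; keep the one whose scan matches to 4 dp.
  (1.5, 3.5, 105°): beam 1 = 6.3509 ≠ 4.6587 ✗
  (3.5, 7.5, 75°): beam 1 = 2.8868 ≠ 4.6587 ✗
  (1.5, 6.5, 300°): beam 1 = 1.9319 ≠ 4.6587 ✗
  (2.5, 4.5, 330°): beam 1 = 3.6235 ≠ 4.6587 ✗
  …
  (7.5, 4.5, 120°): r_1=4.6587, r_2=5.1962, r_3=6.7293 — all match ✓
Unique over the lattice → pose = (7.5, 4.5, 120°).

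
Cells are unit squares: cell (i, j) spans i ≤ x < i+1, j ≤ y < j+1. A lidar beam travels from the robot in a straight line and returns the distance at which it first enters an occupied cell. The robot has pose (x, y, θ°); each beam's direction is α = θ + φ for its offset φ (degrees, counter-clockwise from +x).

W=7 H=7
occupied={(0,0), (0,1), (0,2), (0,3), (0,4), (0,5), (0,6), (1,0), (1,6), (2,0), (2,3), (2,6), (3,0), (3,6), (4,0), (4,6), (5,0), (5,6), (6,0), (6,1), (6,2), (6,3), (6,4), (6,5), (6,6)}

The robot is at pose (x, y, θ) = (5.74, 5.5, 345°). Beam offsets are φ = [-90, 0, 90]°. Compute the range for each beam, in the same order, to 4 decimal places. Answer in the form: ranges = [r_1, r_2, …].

beam 1: φ=-90°, α=255°
  cosα=-0.2588 sinα=-0.9659 | (5,5) | tMaxX 2.8591 tMaxY 0.5176 | tΔX 3.8637 tΔY 1.0353
    t=0.5176 [y] (5,4)
    t=1.5529 [y] (5,3)
    t=2.5882 [y] (5,2)
    t=2.8591 [x] (4,2)
    t=3.6235 [y] (4,1)
    t=4.6587 [y] (4,0) — stop
  → r_1 = 4.6587
beam 2: φ=0°, α=345°
  cosα=0.9659 sinα=-0.2588 | (5,5) | tMaxX 0.2692 tMaxY 1.9319 | tΔX 1.0353 tΔY 3.8637
    t=0.2692 [x] (6,5) — stop
  → r_2 = 0.2692
beam 3: φ=90°, α=75°
  cosα=0.2588 sinα=0.9659 | (5,5) | tMaxX 1.0046 tMaxY 0.5176 | tΔX 3.8637 tΔY 1.0353
    t=0.5176 [y] (5,6) — stop
  → r_3 = 0.5176

ranges = [4.6587, 0.2692, 0.5176]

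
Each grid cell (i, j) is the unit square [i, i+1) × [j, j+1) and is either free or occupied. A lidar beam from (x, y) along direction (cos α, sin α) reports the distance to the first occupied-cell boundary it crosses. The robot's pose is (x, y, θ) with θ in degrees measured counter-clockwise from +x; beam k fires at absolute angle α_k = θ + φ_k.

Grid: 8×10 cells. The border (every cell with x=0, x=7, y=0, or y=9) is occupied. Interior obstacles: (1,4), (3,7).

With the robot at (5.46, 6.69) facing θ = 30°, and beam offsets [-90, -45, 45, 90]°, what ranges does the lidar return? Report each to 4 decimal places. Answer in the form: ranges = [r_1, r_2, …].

ranges = [3.0800, 1.5943, 2.3915, 2.6674]

beam 1: φ=-90°, α=300°
  dir = (cos 300°, sin 300°) = (0.5000, -0.8660); from cell (5,6)
  next x-line at t=1.0800, next y-line at t=0.7967; Δt_x=2.0000, Δt_y=1.1547
    y: enter (5,5) at t=0.7967
    x: enter (6,5) at t=1.0800
    y: enter (6,4) at t=1.9514
    x: enter (7,4) at t=3.0800 ← occupied
  → r_1 = 3.0800
beam 2: φ=-45°, α=345°
  dir = (cos 345°, sin 345°) = (0.9659, -0.2588); from cell (5,6)
  next x-line at t=0.5590, next y-line at t=2.6660; Δt_x=1.0353, Δt_y=3.8637
    x: enter (6,6) at t=0.5590
    x: enter (7,6) at t=1.5943 ← occupied
  → r_2 = 1.5943
beam 3: φ=45°, α=75°
  dir = (cos 75°, sin 75°) = (0.2588, 0.9659); from cell (5,6)
  next x-line at t=2.0864, next y-line at t=0.3209; Δt_x=3.8637, Δt_y=1.0353
    y: enter (5,7) at t=0.3209
    y: enter (5,8) at t=1.3562
    x: enter (6,8) at t=2.0864
    y: enter (6,9) at t=2.3915 ← occupied
  → r_3 = 2.3915
beam 4: φ=90°, α=120°
  dir = (cos 120°, sin 120°) = (-0.5000, 0.8660); from cell (5,6)
  next x-line at t=0.9200, next y-line at t=0.3580; Δt_x=2.0000, Δt_y=1.1547
    y: enter (5,7) at t=0.3580
    x: enter (4,7) at t=0.9200
    y: enter (4,8) at t=1.5127
    y: enter (4,9) at t=2.6674 ← occupied
  → r_4 = 2.6674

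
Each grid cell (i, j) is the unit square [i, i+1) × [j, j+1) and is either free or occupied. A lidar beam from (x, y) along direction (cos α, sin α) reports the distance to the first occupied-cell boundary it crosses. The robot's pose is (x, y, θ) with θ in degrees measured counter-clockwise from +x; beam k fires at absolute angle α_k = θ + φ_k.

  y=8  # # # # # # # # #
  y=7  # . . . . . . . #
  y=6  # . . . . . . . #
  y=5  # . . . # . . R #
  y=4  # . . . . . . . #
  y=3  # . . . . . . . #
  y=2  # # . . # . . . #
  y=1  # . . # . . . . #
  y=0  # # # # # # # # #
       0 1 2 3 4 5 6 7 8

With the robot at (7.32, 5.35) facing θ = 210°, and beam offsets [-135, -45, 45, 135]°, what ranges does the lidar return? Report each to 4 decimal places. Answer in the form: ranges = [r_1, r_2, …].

beam 1: φ=-135°, α=75°
  cosα=0.2588 sinα=0.9659 | (7,5) | tMaxX 2.6273 tMaxY 0.6729 | tΔX 3.8637 tΔY 1.0353
    t=0.6729 [y] (7,6)
    t=1.7082 [y] (7,7)
    t=2.6273 [x] (8,7) — stop
  → r_1 = 2.6273
beam 2: φ=-45°, α=165°
  cosα=-0.9659 sinα=0.2588 | (7,5) | tMaxX 0.3313 tMaxY 2.5114 | tΔX 1.0353 tΔY 3.8637
    t=0.3313 [x] (6,5)
    t=1.3666 [x] (5,5)
    t=2.4018 [x] (4,5) — stop
  → r_2 = 2.4018
beam 3: φ=45°, α=255°
  cosα=-0.2588 sinα=-0.9659 | (7,5) | tMaxX 1.2364 tMaxY 0.3623 | tΔX 3.8637 tΔY 1.0353
    t=0.3623 [y] (7,4)
    t=1.2364 [x] (6,4)
    t=1.3976 [y] (6,3)
    t=2.4329 [y] (6,2)
    t=3.4682 [y] (6,1)
    t=4.5035 [y] (6,0) — stop
  → r_3 = 4.5035
beam 4: φ=135°, α=345°
  cosα=0.9659 sinα=-0.2588 | (7,5) | tMaxX 0.7040 tMaxY 1.3523 | tΔX 1.0353 tΔY 3.8637
    t=0.7040 [x] (8,5) — stop
  → r_4 = 0.7040

ranges = [2.6273, 2.4018, 4.5035, 0.7040]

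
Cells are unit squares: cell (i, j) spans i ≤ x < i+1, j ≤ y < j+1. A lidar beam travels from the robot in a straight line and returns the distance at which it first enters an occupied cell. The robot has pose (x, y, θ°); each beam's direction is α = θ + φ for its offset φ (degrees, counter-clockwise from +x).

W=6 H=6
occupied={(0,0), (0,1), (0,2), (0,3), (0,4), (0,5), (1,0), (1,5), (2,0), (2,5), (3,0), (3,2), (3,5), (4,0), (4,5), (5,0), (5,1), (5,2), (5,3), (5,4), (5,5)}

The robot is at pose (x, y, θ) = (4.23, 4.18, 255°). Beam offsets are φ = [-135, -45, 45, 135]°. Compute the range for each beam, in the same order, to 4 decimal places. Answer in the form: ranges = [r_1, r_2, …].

ranges = [0.9469, 3.7297, 1.5400, 0.8891]

beam 1: φ=-135°, α=120°
  cosα=-0.5000 sinα=0.8660 | (4,4) | tMaxX 0.4600 tMaxY 0.9469 | tΔX 2.0000 tΔY 1.1547
    t=0.4600 [x] (3,4)
    t=0.9469 [y] (3,5) — stop
  → r_1 = 0.9469
beam 2: φ=-45°, α=210°
  cosα=-0.8660 sinα=-0.5000 | (4,4) | tMaxX 0.2656 tMaxY 0.3600 | tΔX 1.1547 tΔY 2.0000
    t=0.2656 [x] (3,4)
    t=0.3600 [y] (3,3)
    t=1.4203 [x] (2,3)
    t=2.3600 [y] (2,2)
    t=2.5750 [x] (1,2)
    t=3.7297 [x] (0,2) — stop
  → r_2 = 3.7297
beam 3: φ=45°, α=300°
  cosα=0.5000 sinα=-0.8660 | (4,4) | tMaxX 1.5400 tMaxY 0.2078 | tΔX 2.0000 tΔY 1.1547
    t=0.2078 [y] (4,3)
    t=1.3625 [y] (4,2)
    t=1.5400 [x] (5,2) — stop
  → r_3 = 1.5400
beam 4: φ=135°, α=30°
  cosα=0.8660 sinα=0.5000 | (4,4) | tMaxX 0.8891 tMaxY 1.6400 | tΔX 1.1547 tΔY 2.0000
    t=0.8891 [x] (5,4) — stop
  → r_4 = 0.8891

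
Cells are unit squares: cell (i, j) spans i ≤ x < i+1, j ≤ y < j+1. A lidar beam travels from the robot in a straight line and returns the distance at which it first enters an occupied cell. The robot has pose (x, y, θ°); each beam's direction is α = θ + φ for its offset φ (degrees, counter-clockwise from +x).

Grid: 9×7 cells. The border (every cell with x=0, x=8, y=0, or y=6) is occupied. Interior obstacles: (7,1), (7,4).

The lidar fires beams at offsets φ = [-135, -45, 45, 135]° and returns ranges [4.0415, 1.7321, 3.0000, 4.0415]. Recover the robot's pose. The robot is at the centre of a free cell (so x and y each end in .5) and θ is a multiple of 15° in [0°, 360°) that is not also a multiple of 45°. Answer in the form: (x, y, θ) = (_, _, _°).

The pose lattice has 33·16 = 528 candidates. Test each by forward raycasting.
  (2.5, 4.5, 300°): beam 1 = 1.5529 ≠ 4.0415 ✗
  (1.5, 3.5, 210°): beam 1 = 2.5882 ≠ 4.0415 ✗
  (3.5, 1.5, 30°): beam 1 = 0.5176 ≠ 4.0415 ✗
  (2.5, 5.5, 120°): beam 1 = 4.6587 ≠ 4.0415 ✗
  …
  (4.5, 4.5, 105°): r_1=4.0415, r_2=1.7321, r_3=3.0000, r_4=4.0415 — all match ✓
No second candidate reproduces the full scan.

(x, y, θ) = (4.5, 4.5, 105°)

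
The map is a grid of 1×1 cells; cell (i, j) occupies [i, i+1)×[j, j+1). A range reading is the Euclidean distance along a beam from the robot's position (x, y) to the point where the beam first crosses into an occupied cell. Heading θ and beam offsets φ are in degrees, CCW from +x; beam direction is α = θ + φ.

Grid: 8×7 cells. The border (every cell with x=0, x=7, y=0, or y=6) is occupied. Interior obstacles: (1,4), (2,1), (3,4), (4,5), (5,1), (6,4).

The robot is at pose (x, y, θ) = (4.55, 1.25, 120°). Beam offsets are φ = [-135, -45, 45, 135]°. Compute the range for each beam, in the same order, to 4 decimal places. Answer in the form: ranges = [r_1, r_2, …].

ranges = [0.4659, 4.9176, 1.6047, 0.2588]

beam 1: φ=-135°, α=345°
  d=(0.9659,-0.2588)  start (4,1)  tX=0.4659 tY=0.9659  stride 1/|dx|=1.0353 1/|dy|=3.8637
    cross x-line → (5,1), t=0.4659 (wall)
  → r_1 = 0.4659
beam 2: φ=-45°, α=75°
  d=(0.2588,0.9659)  start (4,1)  tX=1.7387 tY=0.7765  stride 1/|dx|=3.8637 1/|dy|=1.0353
    cross y-line → (4,2), t=0.7765
    cross x-line → (5,2), t=1.7387
    cross y-line → (5,3), t=1.8117
    cross y-line → (5,4), t=2.8470
    cross y-line → (5,5), t=3.8823
    cross y-line → (5,6), t=4.9176 (wall)
  → r_2 = 4.9176
beam 3: φ=45°, α=165°
  d=(-0.9659,0.2588)  start (4,1)  tX=0.5694 tY=2.8978  stride 1/|dx|=1.0353 1/|dy|=3.8637
    cross x-line → (3,1), t=0.5694
    cross x-line → (2,1), t=1.6047 (wall)
  → r_3 = 1.6047
beam 4: φ=135°, α=255°
  d=(-0.2588,-0.9659)  start (4,1)  tX=2.1250 tY=0.2588  stride 1/|dx|=3.8637 1/|dy|=1.0353
    cross y-line → (4,0), t=0.2588 (wall)
  → r_4 = 0.2588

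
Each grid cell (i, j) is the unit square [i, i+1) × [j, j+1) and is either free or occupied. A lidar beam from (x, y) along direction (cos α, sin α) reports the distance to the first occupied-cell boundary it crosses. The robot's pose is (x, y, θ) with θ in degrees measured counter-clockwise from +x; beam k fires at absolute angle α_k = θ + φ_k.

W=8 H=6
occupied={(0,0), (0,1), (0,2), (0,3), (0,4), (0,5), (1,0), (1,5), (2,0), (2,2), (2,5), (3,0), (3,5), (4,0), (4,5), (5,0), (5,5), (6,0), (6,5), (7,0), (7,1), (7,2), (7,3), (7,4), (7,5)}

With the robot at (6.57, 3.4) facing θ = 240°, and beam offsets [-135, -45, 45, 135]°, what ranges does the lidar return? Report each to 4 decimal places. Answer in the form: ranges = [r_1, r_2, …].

ranges = [1.6564, 3.6959, 1.6614, 0.4452]

beam 1: φ=-135°, α=105°
  cosα=-0.2588 sinα=0.9659 | (6,3) | tMaxX 2.2023 tMaxY 0.6212 | tΔX 3.8637 tΔY 1.0353
    t=0.6212 [y] (6,4)
    t=1.6564 [y] (6,5) — stop
  → r_1 = 1.6564
beam 2: φ=-45°, α=195°
  cosα=-0.9659 sinα=-0.2588 | (6,3) | tMaxX 0.5901 tMaxY 1.5455 | tΔX 1.0353 tΔY 3.8637
    t=0.5901 [x] (5,3)
    t=1.5455 [y] (5,2)
    t=1.6254 [x] (4,2)
    t=2.6607 [x] (3,2)
    t=3.6959 [x] (2,2) — stop
  → r_2 = 3.6959
beam 3: φ=45°, α=285°
  cosα=0.2588 sinα=-0.9659 | (6,3) | tMaxX 1.6614 tMaxY 0.4141 | tΔX 3.8637 tΔY 1.0353
    t=0.4141 [y] (6,2)
    t=1.4494 [y] (6,1)
    t=1.6614 [x] (7,1) — stop
  → r_3 = 1.6614
beam 4: φ=135°, α=15°
  cosα=0.9659 sinα=0.2588 | (6,3) | tMaxX 0.4452 tMaxY 2.3182 | tΔX 1.0353 tΔY 3.8637
    t=0.4452 [x] (7,3) — stop
  → r_4 = 0.4452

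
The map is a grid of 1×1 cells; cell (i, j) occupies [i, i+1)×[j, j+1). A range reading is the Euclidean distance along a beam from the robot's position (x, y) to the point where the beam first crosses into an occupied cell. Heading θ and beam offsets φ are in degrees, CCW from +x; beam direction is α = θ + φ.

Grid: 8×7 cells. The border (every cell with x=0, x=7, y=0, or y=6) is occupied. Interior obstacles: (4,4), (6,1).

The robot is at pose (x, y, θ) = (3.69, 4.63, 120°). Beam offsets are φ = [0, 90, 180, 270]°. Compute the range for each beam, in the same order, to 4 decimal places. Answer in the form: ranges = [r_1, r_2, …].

ranges = [1.5819, 3.1061, 0.6200, 0.3580]

beam 1: φ=0°, α=120°
  d=(-0.5000,0.8660)  start (3,4)  tX=1.3800 tY=0.4272  stride 1/|dx|=2.0000 1/|dy|=1.1547
    cross y-line → (3,5), t=0.4272
    cross x-line → (2,5), t=1.3800
    cross y-line → (2,6), t=1.5819 (wall)
  → r_1 = 1.5819
beam 2: φ=90°, α=210°
  d=(-0.8660,-0.5000)  start (3,4)  tX=0.7967 tY=1.2600  stride 1/|dx|=1.1547 1/|dy|=2.0000
    cross x-line → (2,4), t=0.7967
    cross y-line → (2,3), t=1.2600
    cross x-line → (1,3), t=1.9514
    cross x-line → (0,3), t=3.1061 (wall)
  → r_2 = 3.1061
beam 3: φ=180°, α=300°
  d=(0.5000,-0.8660)  start (3,4)  tX=0.6200 tY=0.7275  stride 1/|dx|=2.0000 1/|dy|=1.1547
    cross x-line → (4,4), t=0.6200 (wall)
  → r_3 = 0.6200
beam 4: φ=270°, α=30°
  d=(0.8660,0.5000)  start (3,4)  tX=0.3580 tY=0.7400  stride 1/|dx|=1.1547 1/|dy|=2.0000
    cross x-line → (4,4), t=0.3580 (wall)
  → r_4 = 0.3580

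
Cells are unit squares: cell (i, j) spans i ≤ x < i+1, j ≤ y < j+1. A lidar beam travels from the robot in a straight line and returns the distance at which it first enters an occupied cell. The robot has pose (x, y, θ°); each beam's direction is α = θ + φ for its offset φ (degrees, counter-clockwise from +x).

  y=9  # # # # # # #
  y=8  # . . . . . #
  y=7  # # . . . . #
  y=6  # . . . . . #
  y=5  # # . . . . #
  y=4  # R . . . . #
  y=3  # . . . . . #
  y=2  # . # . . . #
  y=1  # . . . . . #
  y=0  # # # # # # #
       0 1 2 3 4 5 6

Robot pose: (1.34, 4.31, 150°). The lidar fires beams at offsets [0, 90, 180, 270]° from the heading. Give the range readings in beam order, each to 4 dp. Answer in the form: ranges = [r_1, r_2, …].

ranges = [0.3926, 0.6800, 5.3809, 0.7967]

beam 1: φ=0°, α=150°
  cosα=-0.8660 sinα=0.5000 | (1,4) | tMaxX 0.3926 tMaxY 1.3800 | tΔX 1.1547 tΔY 2.0000
    t=0.3926 [x] (0,4) — stop
  → r_1 = 0.3926
beam 2: φ=90°, α=240°
  cosα=-0.5000 sinα=-0.8660 | (1,4) | tMaxX 0.6800 tMaxY 0.3580 | tΔX 2.0000 tΔY 1.1547
    t=0.3580 [y] (1,3)
    t=0.6800 [x] (0,3) — stop
  → r_2 = 0.6800
beam 3: φ=180°, α=330°
  cosα=0.8660 sinα=-0.5000 | (1,4) | tMaxX 0.7621 tMaxY 0.6200 | tΔX 1.1547 tΔY 2.0000
    t=0.6200 [y] (1,3)
    t=0.7621 [x] (2,3)
    t=1.9168 [x] (3,3)
    t=2.6200 [y] (3,2)
    t=3.0715 [x] (4,2)
    t=4.2262 [x] (5,2)
    t=4.6200 [y] (5,1)
    t=5.3809 [x] (6,1) — stop
  → r_3 = 5.3809
beam 4: φ=270°, α=60°
  cosα=0.5000 sinα=0.8660 | (1,4) | tMaxX 1.3200 tMaxY 0.7967 | tΔX 2.0000 tΔY 1.1547
    t=0.7967 [y] (1,5) — stop
  → r_4 = 0.7967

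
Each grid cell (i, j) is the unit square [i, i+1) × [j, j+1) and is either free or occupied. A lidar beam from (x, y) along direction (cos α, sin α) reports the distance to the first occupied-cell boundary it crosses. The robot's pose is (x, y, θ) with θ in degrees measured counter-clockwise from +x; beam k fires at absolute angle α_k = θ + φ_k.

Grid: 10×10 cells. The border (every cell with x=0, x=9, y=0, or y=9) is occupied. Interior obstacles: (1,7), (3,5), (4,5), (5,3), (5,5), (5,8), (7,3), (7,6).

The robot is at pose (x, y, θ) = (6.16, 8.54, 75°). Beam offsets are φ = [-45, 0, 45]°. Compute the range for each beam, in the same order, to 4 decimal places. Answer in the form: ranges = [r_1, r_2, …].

ranges = [0.9200, 0.4762, 0.3200]

beam 1: φ=-45°, α=30°
  d=(0.8660,0.5000)  start (6,8)  tX=0.9699 tY=0.9200  stride 1/|dx|=1.1547 1/|dy|=2.0000
    cross y-line → (6,9), t=0.9200 (wall)
  → r_1 = 0.9200
beam 2: φ=0°, α=75°
  d=(0.2588,0.9659)  start (6,8)  tX=3.2455 tY=0.4762  stride 1/|dx|=3.8637 1/|dy|=1.0353
    cross y-line → (6,9), t=0.4762 (wall)
  → r_2 = 0.4762
beam 3: φ=45°, α=120°
  d=(-0.5000,0.8660)  start (6,8)  tX=0.3200 tY=0.5312  stride 1/|dx|=2.0000 1/|dy|=1.1547
    cross x-line → (5,8), t=0.3200 (wall)
  → r_3 = 0.3200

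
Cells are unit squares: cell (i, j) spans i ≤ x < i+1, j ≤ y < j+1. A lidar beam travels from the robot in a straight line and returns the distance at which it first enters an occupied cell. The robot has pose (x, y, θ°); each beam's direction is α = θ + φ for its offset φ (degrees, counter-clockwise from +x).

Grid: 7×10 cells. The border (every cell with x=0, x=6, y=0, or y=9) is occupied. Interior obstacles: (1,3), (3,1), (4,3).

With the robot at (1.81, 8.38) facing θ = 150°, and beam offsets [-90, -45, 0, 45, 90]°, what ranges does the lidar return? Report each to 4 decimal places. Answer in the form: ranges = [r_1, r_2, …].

beam 1: φ=-90°, α=60°
  direction (0.5000, 0.8660); cell (1,8); t to first gridline: x 0.3800, y 0.7159 (then +2.0000 / +1.1547)
    (2,8) via x @ 0.3800
    (2,9) via y @ 0.7159  # hit
  → r_1 = 0.7159
beam 2: φ=-45°, α=105°
  direction (-0.2588, 0.9659); cell (1,8); t to first gridline: x 3.1296, y 0.6419 (then +3.8637 / +1.0353)
    (1,9) via y @ 0.6419  # hit
  → r_2 = 0.6419
beam 3: φ=0°, α=150°
  direction (-0.8660, 0.5000); cell (1,8); t to first gridline: x 0.9353, y 1.2400 (then +1.1547 / +2.0000)
    (0,8) via x @ 0.9353  # hit
  → r_3 = 0.9353
beam 4: φ=45°, α=195°
  direction (-0.9659, -0.2588); cell (1,8); t to first gridline: x 0.8386, y 1.4682 (then +1.0353 / +3.8637)
    (0,8) via x @ 0.8386  # hit
  → r_4 = 0.8386
beam 5: φ=90°, α=240°
  direction (-0.5000, -0.8660); cell (1,8); t to first gridline: x 1.6200, y 0.4388 (then +2.0000 / +1.1547)
    (1,7) via y @ 0.4388
    (1,6) via y @ 1.5935
    (0,6) via x @ 1.6200  # hit
  → r_5 = 1.6200

ranges = [0.7159, 0.6419, 0.9353, 0.8386, 1.6200]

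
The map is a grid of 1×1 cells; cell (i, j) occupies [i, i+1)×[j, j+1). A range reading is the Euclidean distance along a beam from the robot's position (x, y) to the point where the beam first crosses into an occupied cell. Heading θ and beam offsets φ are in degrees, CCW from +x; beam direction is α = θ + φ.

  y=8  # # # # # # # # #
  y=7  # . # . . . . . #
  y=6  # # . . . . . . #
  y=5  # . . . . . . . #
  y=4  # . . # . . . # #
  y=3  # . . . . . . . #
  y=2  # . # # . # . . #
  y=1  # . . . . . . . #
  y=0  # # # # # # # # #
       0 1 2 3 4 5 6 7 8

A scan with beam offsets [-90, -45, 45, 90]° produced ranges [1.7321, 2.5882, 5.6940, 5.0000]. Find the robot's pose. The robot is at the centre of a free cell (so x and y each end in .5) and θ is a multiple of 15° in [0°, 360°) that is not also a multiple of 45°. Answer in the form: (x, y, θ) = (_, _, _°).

(x, y, θ) = (5.5, 6.5, 210°)

Enumerate (i+0.5, j+0.5, θ) over the 42 free cells and 16 admissible headings. For each, cast all 4 beams and compare to the given ranges.
  (6.5, 1.5, 165°): beam 1 = 2.5882 ≠ 1.7321 ✗
  (6.5, 7.5, 150°): beam 1 = 0.5774 ≠ 1.7321 ✗
  (3.5, 5.5, 255°): beam 1 = 1.9319 ≠ 1.7321 ✗
  (6.5, 6.5, 345°): beam 1 = 3.6235 ≠ 1.7321 ✗
  …
  (5.5, 6.5, 210°): r_1=1.7321, r_2=2.5882, r_3=5.6940, r_4=5.0000 — all match ✓
No second candidate reproduces the full scan.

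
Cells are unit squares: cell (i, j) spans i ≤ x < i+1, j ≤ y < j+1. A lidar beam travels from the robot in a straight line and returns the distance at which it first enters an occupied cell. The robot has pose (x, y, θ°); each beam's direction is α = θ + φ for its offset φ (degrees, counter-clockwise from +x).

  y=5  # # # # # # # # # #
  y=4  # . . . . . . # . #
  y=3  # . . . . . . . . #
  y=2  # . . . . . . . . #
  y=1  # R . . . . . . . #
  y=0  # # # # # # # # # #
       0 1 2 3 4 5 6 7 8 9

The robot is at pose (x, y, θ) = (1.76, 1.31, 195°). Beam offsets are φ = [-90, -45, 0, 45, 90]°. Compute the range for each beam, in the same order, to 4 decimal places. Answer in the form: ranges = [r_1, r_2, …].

beam 1: φ=-90°, α=105°
  cosα=-0.2588 sinα=0.9659 | (1,1) | tMaxX 2.9364 tMaxY 0.7143 | tΔX 3.8637 tΔY 1.0353
    t=0.7143 [y] (1,2)
    t=1.7496 [y] (1,3)
    t=2.7849 [y] (1,4)
    t=2.9364 [x] (0,4) — stop
  → r_1 = 2.9364
beam 2: φ=-45°, α=150°
  cosα=-0.8660 sinα=0.5000 | (1,1) | tMaxX 0.8776 tMaxY 1.3800 | tΔX 1.1547 tΔY 2.0000
    t=0.8776 [x] (0,1) — stop
  → r_2 = 0.8776
beam 3: φ=0°, α=195°
  cosα=-0.9659 sinα=-0.2588 | (1,1) | tMaxX 0.7868 tMaxY 1.1977 | tΔX 1.0353 tΔY 3.8637
    t=0.7868 [x] (0,1) — stop
  → r_3 = 0.7868
beam 4: φ=45°, α=240°
  cosα=-0.5000 sinα=-0.8660 | (1,1) | tMaxX 1.5200 tMaxY 0.3580 | tΔX 2.0000 tΔY 1.1547
    t=0.3580 [y] (1,0) — stop
  → r_4 = 0.3580
beam 5: φ=90°, α=285°
  cosα=0.2588 sinα=-0.9659 | (1,1) | tMaxX 0.9273 tMaxY 0.3209 | tΔX 3.8637 tΔY 1.0353
    t=0.3209 [y] (1,0) — stop
  → r_5 = 0.3209

ranges = [2.9364, 0.8776, 0.7868, 0.3580, 0.3209]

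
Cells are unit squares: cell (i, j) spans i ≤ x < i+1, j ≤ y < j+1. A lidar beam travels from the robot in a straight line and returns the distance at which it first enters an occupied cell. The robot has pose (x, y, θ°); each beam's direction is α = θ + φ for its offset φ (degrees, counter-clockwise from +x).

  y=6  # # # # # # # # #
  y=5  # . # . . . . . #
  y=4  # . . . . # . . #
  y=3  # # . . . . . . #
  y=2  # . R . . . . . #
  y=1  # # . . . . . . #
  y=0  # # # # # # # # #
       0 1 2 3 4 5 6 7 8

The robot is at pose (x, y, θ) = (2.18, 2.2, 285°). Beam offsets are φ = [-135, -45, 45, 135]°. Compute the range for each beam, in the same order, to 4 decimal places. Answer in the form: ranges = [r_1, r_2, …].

beam 1: φ=-135°, α=150°
  direction (-0.8660, 0.5000); cell (2,2); t to first gridline: x 0.2078, y 1.6000 (then +1.1547 / +2.0000)
    (1,2) via x @ 0.2078
    (0,2) via x @ 1.3625  # hit
  → r_1 = 1.3625
beam 2: φ=-45°, α=240°
  direction (-0.5000, -0.8660); cell (2,2); t to first gridline: x 0.3600, y 0.2309 (then +2.0000 / +1.1547)
    (2,1) via y @ 0.2309
    (1,1) via x @ 0.3600  # hit
  → r_2 = 0.3600
beam 3: φ=45°, α=330°
  direction (0.8660, -0.5000); cell (2,2); t to first gridline: x 0.9469, y 0.4000 (then +1.1547 / +2.0000)
    (2,1) via y @ 0.4000
    (3,1) via x @ 0.9469
    (4,1) via x @ 2.1016
    (4,0) via y @ 2.4000  # hit
  → r_3 = 2.4000
beam 4: φ=135°, α=60°
  direction (0.5000, 0.8660); cell (2,2); t to first gridline: x 1.6400, y 0.9238 (then +2.0000 / +1.1547)
    (2,3) via y @ 0.9238
    (3,3) via x @ 1.6400
    (3,4) via y @ 2.0785
    (3,5) via y @ 3.2332
    (4,5) via x @ 3.6400
    (4,6) via y @ 4.3879  # hit
  → r_4 = 4.3879

ranges = [1.3625, 0.3600, 2.4000, 4.3879]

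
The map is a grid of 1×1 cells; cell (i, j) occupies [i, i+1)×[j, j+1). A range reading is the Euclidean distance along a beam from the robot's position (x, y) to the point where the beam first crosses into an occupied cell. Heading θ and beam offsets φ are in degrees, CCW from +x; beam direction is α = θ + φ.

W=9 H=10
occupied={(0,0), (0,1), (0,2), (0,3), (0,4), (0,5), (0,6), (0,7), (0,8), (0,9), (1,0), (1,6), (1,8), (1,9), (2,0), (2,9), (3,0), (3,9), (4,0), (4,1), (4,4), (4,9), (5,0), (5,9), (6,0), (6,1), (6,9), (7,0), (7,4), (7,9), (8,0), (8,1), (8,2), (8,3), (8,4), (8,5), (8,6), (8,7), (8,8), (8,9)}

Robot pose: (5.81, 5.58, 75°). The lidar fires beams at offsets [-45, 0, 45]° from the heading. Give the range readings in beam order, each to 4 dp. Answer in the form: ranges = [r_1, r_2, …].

beam 1: φ=-45°, α=30°
  direction (0.8660, 0.5000); cell (5,5); t to first gridline: x 0.2194, y 0.8400 (then +1.1547 / +2.0000)
    (6,5) via x @ 0.2194
    (6,6) via y @ 0.8400
    (7,6) via x @ 1.3741
    (8,6) via x @ 2.5288  # hit
  → r_1 = 2.5288
beam 2: φ=0°, α=75°
  direction (0.2588, 0.9659); cell (5,5); t to first gridline: x 0.7341, y 0.4348 (then +3.8637 / +1.0353)
    (5,6) via y @ 0.4348
    (6,6) via x @ 0.7341
    (6,7) via y @ 1.4701
    (6,8) via y @ 2.5054
    (6,9) via y @ 3.5406  # hit
  → r_2 = 3.5406
beam 3: φ=45°, α=120°
  direction (-0.5000, 0.8660); cell (5,5); t to first gridline: x 1.6200, y 0.4850 (then +2.0000 / +1.1547)
    (5,6) via y @ 0.4850
    (4,6) via x @ 1.6200
    (4,7) via y @ 1.6397
    (4,8) via y @ 2.7944
    (3,8) via x @ 3.6200
    (3,9) via y @ 3.9491  # hit
  → r_3 = 3.9491

ranges = [2.5288, 3.5406, 3.9491]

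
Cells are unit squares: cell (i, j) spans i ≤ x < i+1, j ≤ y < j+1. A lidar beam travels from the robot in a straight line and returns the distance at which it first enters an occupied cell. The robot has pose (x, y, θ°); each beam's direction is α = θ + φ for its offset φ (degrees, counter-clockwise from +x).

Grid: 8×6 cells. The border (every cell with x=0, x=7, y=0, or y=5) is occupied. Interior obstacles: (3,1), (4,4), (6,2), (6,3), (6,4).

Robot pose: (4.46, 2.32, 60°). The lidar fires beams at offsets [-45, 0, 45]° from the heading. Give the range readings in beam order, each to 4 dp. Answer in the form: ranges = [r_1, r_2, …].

ranges = [1.5943, 3.0800, 1.7393]

beam 1: φ=-45°, α=15°
  dir = (cos 15°, sin 15°) = (0.9659, 0.2588); from cell (4,2)
  next x-line at t=0.5590, next y-line at t=2.6273; Δt_x=1.0353, Δt_y=3.8637
    x: enter (5,2) at t=0.5590
    x: enter (6,2) at t=1.5943 ← occupied
  → r_1 = 1.5943
beam 2: φ=0°, α=60°
  dir = (cos 60°, sin 60°) = (0.5000, 0.8660); from cell (4,2)
  next x-line at t=1.0800, next y-line at t=0.7852; Δt_x=2.0000, Δt_y=1.1547
    y: enter (4,3) at t=0.7852
    x: enter (5,3) at t=1.0800
    y: enter (5,4) at t=1.9399
    x: enter (6,4) at t=3.0800 ← occupied
  → r_2 = 3.0800
beam 3: φ=45°, α=105°
  dir = (cos 105°, sin 105°) = (-0.2588, 0.9659); from cell (4,2)
  next x-line at t=1.7773, next y-line at t=0.7040; Δt_x=3.8637, Δt_y=1.0353
    y: enter (4,3) at t=0.7040
    y: enter (4,4) at t=1.7393 ← occupied
  → r_3 = 1.7393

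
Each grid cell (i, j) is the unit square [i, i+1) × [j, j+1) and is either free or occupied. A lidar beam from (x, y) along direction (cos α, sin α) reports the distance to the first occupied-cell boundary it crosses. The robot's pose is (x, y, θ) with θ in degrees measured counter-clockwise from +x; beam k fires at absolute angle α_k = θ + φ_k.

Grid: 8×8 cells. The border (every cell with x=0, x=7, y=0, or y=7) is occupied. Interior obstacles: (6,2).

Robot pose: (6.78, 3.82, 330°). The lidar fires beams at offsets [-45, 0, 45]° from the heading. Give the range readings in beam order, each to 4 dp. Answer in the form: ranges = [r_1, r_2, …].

beam 1: φ=-45°, α=285°
  cosα=0.2588 sinα=-0.9659 | (6,3) | tMaxX 0.8500 tMaxY 0.8489 | tΔX 3.8637 tΔY 1.0353
    t=0.8489 [y] (6,2) — stop
  → r_1 = 0.8489
beam 2: φ=0°, α=330°
  cosα=0.8660 sinα=-0.5000 | (6,3) | tMaxX 0.2540 tMaxY 1.6400 | tΔX 1.1547 tΔY 2.0000
    t=0.2540 [x] (7,3) — stop
  → r_2 = 0.2540
beam 3: φ=45°, α=15°
  cosα=0.9659 sinα=0.2588 | (6,3) | tMaxX 0.2278 tMaxY 0.6955 | tΔX 1.0353 tΔY 3.8637
    t=0.2278 [x] (7,3) — stop
  → r_3 = 0.2278

ranges = [0.8489, 0.2540, 0.2278]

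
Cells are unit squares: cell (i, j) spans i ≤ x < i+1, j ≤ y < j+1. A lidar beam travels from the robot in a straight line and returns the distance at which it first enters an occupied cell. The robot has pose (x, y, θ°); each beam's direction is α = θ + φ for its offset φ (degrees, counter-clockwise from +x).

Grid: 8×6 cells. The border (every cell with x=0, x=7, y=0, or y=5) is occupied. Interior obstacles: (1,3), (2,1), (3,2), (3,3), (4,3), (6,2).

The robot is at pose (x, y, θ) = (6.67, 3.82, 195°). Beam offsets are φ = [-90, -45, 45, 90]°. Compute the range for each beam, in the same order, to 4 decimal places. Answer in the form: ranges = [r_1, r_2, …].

ranges = [1.2216, 2.3600, 0.9469, 0.8489]

beam 1: φ=-90°, α=105°
  dir = (cos 105°, sin 105°) = (-0.2588, 0.9659); from cell (6,3)
  next x-line at t=2.5887, next y-line at t=0.1863; Δt_x=3.8637, Δt_y=1.0353
    y: enter (6,4) at t=0.1863
    y: enter (6,5) at t=1.2216 ← occupied
  → r_1 = 1.2216
beam 2: φ=-45°, α=150°
  dir = (cos 150°, sin 150°) = (-0.8660, 0.5000); from cell (6,3)
  next x-line at t=0.7736, next y-line at t=0.3600; Δt_x=1.1547, Δt_y=2.0000
    y: enter (6,4) at t=0.3600
    x: enter (5,4) at t=0.7736
    x: enter (4,4) at t=1.9283
    y: enter (4,5) at t=2.3600 ← occupied
  → r_2 = 2.3600
beam 3: φ=45°, α=240°
  dir = (cos 240°, sin 240°) = (-0.5000, -0.8660); from cell (6,3)
  next x-line at t=1.3400, next y-line at t=0.9469; Δt_x=2.0000, Δt_y=1.1547
    y: enter (6,2) at t=0.9469 ← occupied
  → r_3 = 0.9469
beam 4: φ=90°, α=285°
  dir = (cos 285°, sin 285°) = (0.2588, -0.9659); from cell (6,3)
  next x-line at t=1.2750, next y-line at t=0.8489; Δt_x=3.8637, Δt_y=1.0353
    y: enter (6,2) at t=0.8489 ← occupied
  → r_4 = 0.8489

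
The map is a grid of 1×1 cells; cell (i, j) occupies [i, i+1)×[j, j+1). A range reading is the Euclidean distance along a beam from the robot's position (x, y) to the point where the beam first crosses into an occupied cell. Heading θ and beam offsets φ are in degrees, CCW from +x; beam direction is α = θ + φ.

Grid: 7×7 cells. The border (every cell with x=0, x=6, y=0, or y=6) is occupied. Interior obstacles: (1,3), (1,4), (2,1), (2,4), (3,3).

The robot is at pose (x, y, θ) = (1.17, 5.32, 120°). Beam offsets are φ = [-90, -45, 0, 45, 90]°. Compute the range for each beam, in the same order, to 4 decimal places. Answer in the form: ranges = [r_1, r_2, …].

beam 1: φ=-90°, α=30°
  d=(0.8660,0.5000)  start (1,5)  tX=0.9584 tY=1.3600  stride 1/|dx|=1.1547 1/|dy|=2.0000
    cross x-line → (2,5), t=0.9584
    cross y-line → (2,6), t=1.3600 (wall)
  → r_1 = 1.3600
beam 2: φ=-45°, α=75°
  d=(0.2588,0.9659)  start (1,5)  tX=3.2069 tY=0.7040  stride 1/|dx|=3.8637 1/|dy|=1.0353
    cross y-line → (1,6), t=0.7040 (wall)
  → r_2 = 0.7040
beam 3: φ=0°, α=120°
  d=(-0.5000,0.8660)  start (1,5)  tX=0.3400 tY=0.7852  stride 1/|dx|=2.0000 1/|dy|=1.1547
    cross x-line → (0,5), t=0.3400 (wall)
  → r_3 = 0.3400
beam 4: φ=45°, α=165°
  d=(-0.9659,0.2588)  start (1,5)  tX=0.1760 tY=2.6273  stride 1/|dx|=1.0353 1/|dy|=3.8637
    cross x-line → (0,5), t=0.1760 (wall)
  → r_4 = 0.1760
beam 5: φ=90°, α=210°
  d=(-0.8660,-0.5000)  start (1,5)  tX=0.1963 tY=0.6400  stride 1/|dx|=1.1547 1/|dy|=2.0000
    cross x-line → (0,5), t=0.1963 (wall)
  → r_5 = 0.1963

ranges = [1.3600, 0.7040, 0.3400, 0.1760, 0.1963]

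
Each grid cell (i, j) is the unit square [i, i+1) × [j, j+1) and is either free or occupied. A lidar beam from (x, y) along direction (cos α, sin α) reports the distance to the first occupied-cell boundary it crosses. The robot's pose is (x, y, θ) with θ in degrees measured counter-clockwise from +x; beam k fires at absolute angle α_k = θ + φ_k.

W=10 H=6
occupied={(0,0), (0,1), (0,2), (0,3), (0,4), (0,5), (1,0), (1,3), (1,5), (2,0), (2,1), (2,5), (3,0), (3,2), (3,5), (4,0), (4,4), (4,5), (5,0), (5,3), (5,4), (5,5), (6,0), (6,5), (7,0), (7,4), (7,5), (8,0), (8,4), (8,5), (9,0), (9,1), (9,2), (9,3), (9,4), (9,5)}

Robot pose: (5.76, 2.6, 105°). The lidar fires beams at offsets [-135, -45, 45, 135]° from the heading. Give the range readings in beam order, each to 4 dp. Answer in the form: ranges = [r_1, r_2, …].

ranges = [3.2000, 0.4619, 0.8000, 1.8475]

beam 1: φ=-135°, α=330°
  dir = (cos 330°, sin 330°) = (0.8660, -0.5000); from cell (5,2)
  next x-line at t=0.2771, next y-line at t=1.2000; Δt_x=1.1547, Δt_y=2.0000
    x: enter (6,2) at t=0.2771
    y: enter (6,1) at t=1.2000
    x: enter (7,1) at t=1.4318
    x: enter (8,1) at t=2.5865
    y: enter (8,0) at t=3.2000 ← occupied
  → r_1 = 3.2000
beam 2: φ=-45°, α=60°
  dir = (cos 60°, sin 60°) = (0.5000, 0.8660); from cell (5,2)
  next x-line at t=0.4800, next y-line at t=0.4619; Δt_x=2.0000, Δt_y=1.1547
    y: enter (5,3) at t=0.4619 ← occupied
  → r_2 = 0.4619
beam 3: φ=45°, α=150°
  dir = (cos 150°, sin 150°) = (-0.8660, 0.5000); from cell (5,2)
  next x-line at t=0.8776, next y-line at t=0.8000; Δt_x=1.1547, Δt_y=2.0000
    y: enter (5,3) at t=0.8000 ← occupied
  → r_3 = 0.8000
beam 4: φ=135°, α=240°
  dir = (cos 240°, sin 240°) = (-0.5000, -0.8660); from cell (5,2)
  next x-line at t=1.5200, next y-line at t=0.6928; Δt_x=2.0000, Δt_y=1.1547
    y: enter (5,1) at t=0.6928
    x: enter (4,1) at t=1.5200
    y: enter (4,0) at t=1.8475 ← occupied
  → r_4 = 1.8475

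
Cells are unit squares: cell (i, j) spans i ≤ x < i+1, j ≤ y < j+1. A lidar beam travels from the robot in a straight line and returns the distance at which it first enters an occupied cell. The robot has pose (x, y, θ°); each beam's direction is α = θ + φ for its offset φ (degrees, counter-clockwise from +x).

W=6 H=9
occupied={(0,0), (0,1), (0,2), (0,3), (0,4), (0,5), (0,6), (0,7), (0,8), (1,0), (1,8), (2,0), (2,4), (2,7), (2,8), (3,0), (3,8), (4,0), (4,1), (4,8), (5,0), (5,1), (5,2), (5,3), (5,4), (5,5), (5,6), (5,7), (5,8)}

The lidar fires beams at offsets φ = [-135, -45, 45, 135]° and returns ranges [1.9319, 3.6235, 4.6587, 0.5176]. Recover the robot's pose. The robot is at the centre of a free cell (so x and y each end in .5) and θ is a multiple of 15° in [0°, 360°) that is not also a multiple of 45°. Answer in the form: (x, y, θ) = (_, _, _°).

(x, y, θ) = (4.5, 5.5, 210°)

Candidates: 25 free-cell centres × 16 headings = 400 poses. Raycast each; keep the one whose scan matches to 4 dp.
  (2.5, 2.5, 150°): beam 1 = 2.5882 ≠ 1.9319 ✗
  (3.5, 1.5, 345°): beam 1 = 1.0000 ≠ 1.9319 ✗
  (3.5, 7.5, 15°): beam 1 = 2.8868 ≠ 1.9319 ✗
  …
  (4.5, 5.5, 210°): r_1=1.9319, r_2=3.6235, r_3=4.6587, r_4=0.5176 — all match ✓
No second candidate reproduces the full scan.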